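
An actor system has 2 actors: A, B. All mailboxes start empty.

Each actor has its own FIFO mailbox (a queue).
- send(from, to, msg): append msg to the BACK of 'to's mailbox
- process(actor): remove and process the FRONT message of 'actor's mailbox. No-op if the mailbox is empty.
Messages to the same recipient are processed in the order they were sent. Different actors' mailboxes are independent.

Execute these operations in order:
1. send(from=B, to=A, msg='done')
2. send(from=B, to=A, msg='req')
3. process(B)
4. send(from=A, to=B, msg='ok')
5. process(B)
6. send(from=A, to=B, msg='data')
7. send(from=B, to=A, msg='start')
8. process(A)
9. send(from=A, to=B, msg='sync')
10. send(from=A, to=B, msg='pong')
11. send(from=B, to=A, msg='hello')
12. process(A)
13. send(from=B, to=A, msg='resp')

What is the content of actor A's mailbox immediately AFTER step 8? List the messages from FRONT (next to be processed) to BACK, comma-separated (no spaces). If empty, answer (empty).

After 1 (send(from=B, to=A, msg='done')): A:[done] B:[]
After 2 (send(from=B, to=A, msg='req')): A:[done,req] B:[]
After 3 (process(B)): A:[done,req] B:[]
After 4 (send(from=A, to=B, msg='ok')): A:[done,req] B:[ok]
After 5 (process(B)): A:[done,req] B:[]
After 6 (send(from=A, to=B, msg='data')): A:[done,req] B:[data]
After 7 (send(from=B, to=A, msg='start')): A:[done,req,start] B:[data]
After 8 (process(A)): A:[req,start] B:[data]

req,start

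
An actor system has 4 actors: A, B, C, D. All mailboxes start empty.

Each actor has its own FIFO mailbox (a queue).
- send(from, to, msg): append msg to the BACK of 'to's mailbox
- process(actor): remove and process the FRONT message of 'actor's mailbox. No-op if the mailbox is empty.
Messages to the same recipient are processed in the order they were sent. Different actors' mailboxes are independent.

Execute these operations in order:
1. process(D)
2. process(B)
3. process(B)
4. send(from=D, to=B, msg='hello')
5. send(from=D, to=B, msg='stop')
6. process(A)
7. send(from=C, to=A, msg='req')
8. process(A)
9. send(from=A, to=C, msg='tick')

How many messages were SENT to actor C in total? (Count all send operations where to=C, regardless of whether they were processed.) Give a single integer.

Answer: 1

Derivation:
After 1 (process(D)): A:[] B:[] C:[] D:[]
After 2 (process(B)): A:[] B:[] C:[] D:[]
After 3 (process(B)): A:[] B:[] C:[] D:[]
After 4 (send(from=D, to=B, msg='hello')): A:[] B:[hello] C:[] D:[]
After 5 (send(from=D, to=B, msg='stop')): A:[] B:[hello,stop] C:[] D:[]
After 6 (process(A)): A:[] B:[hello,stop] C:[] D:[]
After 7 (send(from=C, to=A, msg='req')): A:[req] B:[hello,stop] C:[] D:[]
After 8 (process(A)): A:[] B:[hello,stop] C:[] D:[]
After 9 (send(from=A, to=C, msg='tick')): A:[] B:[hello,stop] C:[tick] D:[]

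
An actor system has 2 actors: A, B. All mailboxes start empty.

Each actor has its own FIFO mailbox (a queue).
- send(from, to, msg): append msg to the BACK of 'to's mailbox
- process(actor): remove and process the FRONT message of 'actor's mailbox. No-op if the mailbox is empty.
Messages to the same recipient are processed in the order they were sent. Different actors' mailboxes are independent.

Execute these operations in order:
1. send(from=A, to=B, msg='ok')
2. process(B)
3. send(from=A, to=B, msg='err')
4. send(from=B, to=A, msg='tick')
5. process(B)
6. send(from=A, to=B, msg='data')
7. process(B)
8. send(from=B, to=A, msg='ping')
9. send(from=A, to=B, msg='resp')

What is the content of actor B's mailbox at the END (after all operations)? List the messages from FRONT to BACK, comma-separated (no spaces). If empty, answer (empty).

After 1 (send(from=A, to=B, msg='ok')): A:[] B:[ok]
After 2 (process(B)): A:[] B:[]
After 3 (send(from=A, to=B, msg='err')): A:[] B:[err]
After 4 (send(from=B, to=A, msg='tick')): A:[tick] B:[err]
After 5 (process(B)): A:[tick] B:[]
After 6 (send(from=A, to=B, msg='data')): A:[tick] B:[data]
After 7 (process(B)): A:[tick] B:[]
After 8 (send(from=B, to=A, msg='ping')): A:[tick,ping] B:[]
After 9 (send(from=A, to=B, msg='resp')): A:[tick,ping] B:[resp]

Answer: resp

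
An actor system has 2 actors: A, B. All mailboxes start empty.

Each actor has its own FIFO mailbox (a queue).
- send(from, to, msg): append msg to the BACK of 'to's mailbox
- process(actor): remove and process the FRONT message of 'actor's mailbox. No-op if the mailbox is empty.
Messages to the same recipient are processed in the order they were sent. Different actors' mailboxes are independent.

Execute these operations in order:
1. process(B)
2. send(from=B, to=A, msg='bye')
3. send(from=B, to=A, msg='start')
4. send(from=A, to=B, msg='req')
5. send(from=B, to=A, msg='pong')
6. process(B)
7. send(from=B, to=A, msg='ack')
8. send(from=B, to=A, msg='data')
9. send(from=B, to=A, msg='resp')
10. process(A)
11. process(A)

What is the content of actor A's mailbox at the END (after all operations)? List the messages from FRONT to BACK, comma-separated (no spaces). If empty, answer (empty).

After 1 (process(B)): A:[] B:[]
After 2 (send(from=B, to=A, msg='bye')): A:[bye] B:[]
After 3 (send(from=B, to=A, msg='start')): A:[bye,start] B:[]
After 4 (send(from=A, to=B, msg='req')): A:[bye,start] B:[req]
After 5 (send(from=B, to=A, msg='pong')): A:[bye,start,pong] B:[req]
After 6 (process(B)): A:[bye,start,pong] B:[]
After 7 (send(from=B, to=A, msg='ack')): A:[bye,start,pong,ack] B:[]
After 8 (send(from=B, to=A, msg='data')): A:[bye,start,pong,ack,data] B:[]
After 9 (send(from=B, to=A, msg='resp')): A:[bye,start,pong,ack,data,resp] B:[]
After 10 (process(A)): A:[start,pong,ack,data,resp] B:[]
After 11 (process(A)): A:[pong,ack,data,resp] B:[]

Answer: pong,ack,data,resp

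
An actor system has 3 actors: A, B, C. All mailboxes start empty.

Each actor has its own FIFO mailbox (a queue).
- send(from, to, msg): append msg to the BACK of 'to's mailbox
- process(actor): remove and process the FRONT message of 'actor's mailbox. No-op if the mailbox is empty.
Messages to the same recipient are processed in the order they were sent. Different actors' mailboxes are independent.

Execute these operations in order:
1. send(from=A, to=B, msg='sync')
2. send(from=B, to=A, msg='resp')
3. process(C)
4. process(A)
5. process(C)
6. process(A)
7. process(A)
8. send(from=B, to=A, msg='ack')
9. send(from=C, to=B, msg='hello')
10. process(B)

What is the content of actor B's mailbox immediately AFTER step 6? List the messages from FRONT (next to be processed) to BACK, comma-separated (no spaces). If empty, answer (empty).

After 1 (send(from=A, to=B, msg='sync')): A:[] B:[sync] C:[]
After 2 (send(from=B, to=A, msg='resp')): A:[resp] B:[sync] C:[]
After 3 (process(C)): A:[resp] B:[sync] C:[]
After 4 (process(A)): A:[] B:[sync] C:[]
After 5 (process(C)): A:[] B:[sync] C:[]
After 6 (process(A)): A:[] B:[sync] C:[]

sync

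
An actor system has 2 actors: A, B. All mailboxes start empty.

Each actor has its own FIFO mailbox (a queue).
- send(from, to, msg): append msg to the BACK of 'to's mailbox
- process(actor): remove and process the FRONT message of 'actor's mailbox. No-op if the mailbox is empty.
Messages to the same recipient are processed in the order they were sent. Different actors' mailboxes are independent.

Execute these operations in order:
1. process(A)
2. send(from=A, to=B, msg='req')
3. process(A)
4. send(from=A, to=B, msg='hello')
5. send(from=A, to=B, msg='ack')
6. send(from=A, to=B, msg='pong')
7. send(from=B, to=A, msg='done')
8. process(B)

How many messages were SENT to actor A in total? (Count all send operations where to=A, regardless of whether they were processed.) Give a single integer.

After 1 (process(A)): A:[] B:[]
After 2 (send(from=A, to=B, msg='req')): A:[] B:[req]
After 3 (process(A)): A:[] B:[req]
After 4 (send(from=A, to=B, msg='hello')): A:[] B:[req,hello]
After 5 (send(from=A, to=B, msg='ack')): A:[] B:[req,hello,ack]
After 6 (send(from=A, to=B, msg='pong')): A:[] B:[req,hello,ack,pong]
After 7 (send(from=B, to=A, msg='done')): A:[done] B:[req,hello,ack,pong]
After 8 (process(B)): A:[done] B:[hello,ack,pong]

Answer: 1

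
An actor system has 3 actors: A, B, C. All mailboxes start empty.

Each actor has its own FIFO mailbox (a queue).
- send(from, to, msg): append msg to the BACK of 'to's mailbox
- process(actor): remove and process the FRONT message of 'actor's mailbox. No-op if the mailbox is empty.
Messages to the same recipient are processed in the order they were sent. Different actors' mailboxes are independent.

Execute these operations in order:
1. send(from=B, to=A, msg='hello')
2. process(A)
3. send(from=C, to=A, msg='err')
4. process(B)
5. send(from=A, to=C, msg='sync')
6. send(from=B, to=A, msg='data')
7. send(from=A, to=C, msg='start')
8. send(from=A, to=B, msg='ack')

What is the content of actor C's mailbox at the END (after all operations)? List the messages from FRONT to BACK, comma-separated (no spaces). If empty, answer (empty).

After 1 (send(from=B, to=A, msg='hello')): A:[hello] B:[] C:[]
After 2 (process(A)): A:[] B:[] C:[]
After 3 (send(from=C, to=A, msg='err')): A:[err] B:[] C:[]
After 4 (process(B)): A:[err] B:[] C:[]
After 5 (send(from=A, to=C, msg='sync')): A:[err] B:[] C:[sync]
After 6 (send(from=B, to=A, msg='data')): A:[err,data] B:[] C:[sync]
After 7 (send(from=A, to=C, msg='start')): A:[err,data] B:[] C:[sync,start]
After 8 (send(from=A, to=B, msg='ack')): A:[err,data] B:[ack] C:[sync,start]

Answer: sync,start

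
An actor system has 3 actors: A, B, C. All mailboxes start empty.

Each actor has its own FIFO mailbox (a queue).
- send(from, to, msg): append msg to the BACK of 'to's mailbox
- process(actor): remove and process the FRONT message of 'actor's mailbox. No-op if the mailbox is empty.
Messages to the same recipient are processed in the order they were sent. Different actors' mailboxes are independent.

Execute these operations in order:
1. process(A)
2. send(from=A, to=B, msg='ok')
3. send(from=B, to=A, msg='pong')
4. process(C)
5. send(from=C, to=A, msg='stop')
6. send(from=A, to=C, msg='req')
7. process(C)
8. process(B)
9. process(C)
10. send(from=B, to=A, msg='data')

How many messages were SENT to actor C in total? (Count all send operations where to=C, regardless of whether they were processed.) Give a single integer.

After 1 (process(A)): A:[] B:[] C:[]
After 2 (send(from=A, to=B, msg='ok')): A:[] B:[ok] C:[]
After 3 (send(from=B, to=A, msg='pong')): A:[pong] B:[ok] C:[]
After 4 (process(C)): A:[pong] B:[ok] C:[]
After 5 (send(from=C, to=A, msg='stop')): A:[pong,stop] B:[ok] C:[]
After 6 (send(from=A, to=C, msg='req')): A:[pong,stop] B:[ok] C:[req]
After 7 (process(C)): A:[pong,stop] B:[ok] C:[]
After 8 (process(B)): A:[pong,stop] B:[] C:[]
After 9 (process(C)): A:[pong,stop] B:[] C:[]
After 10 (send(from=B, to=A, msg='data')): A:[pong,stop,data] B:[] C:[]

Answer: 1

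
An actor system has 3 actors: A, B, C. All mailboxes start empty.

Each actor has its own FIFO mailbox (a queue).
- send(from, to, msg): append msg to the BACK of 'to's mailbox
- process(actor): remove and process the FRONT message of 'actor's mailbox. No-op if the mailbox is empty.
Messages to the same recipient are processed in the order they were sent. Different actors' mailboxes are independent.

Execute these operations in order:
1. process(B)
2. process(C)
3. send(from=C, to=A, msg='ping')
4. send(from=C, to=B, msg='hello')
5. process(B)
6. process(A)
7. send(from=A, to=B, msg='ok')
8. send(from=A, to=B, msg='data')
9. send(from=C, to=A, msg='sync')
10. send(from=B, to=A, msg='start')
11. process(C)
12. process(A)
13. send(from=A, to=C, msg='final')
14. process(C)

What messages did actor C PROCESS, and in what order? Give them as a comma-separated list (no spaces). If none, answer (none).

Answer: final

Derivation:
After 1 (process(B)): A:[] B:[] C:[]
After 2 (process(C)): A:[] B:[] C:[]
After 3 (send(from=C, to=A, msg='ping')): A:[ping] B:[] C:[]
After 4 (send(from=C, to=B, msg='hello')): A:[ping] B:[hello] C:[]
After 5 (process(B)): A:[ping] B:[] C:[]
After 6 (process(A)): A:[] B:[] C:[]
After 7 (send(from=A, to=B, msg='ok')): A:[] B:[ok] C:[]
After 8 (send(from=A, to=B, msg='data')): A:[] B:[ok,data] C:[]
After 9 (send(from=C, to=A, msg='sync')): A:[sync] B:[ok,data] C:[]
After 10 (send(from=B, to=A, msg='start')): A:[sync,start] B:[ok,data] C:[]
After 11 (process(C)): A:[sync,start] B:[ok,data] C:[]
After 12 (process(A)): A:[start] B:[ok,data] C:[]
After 13 (send(from=A, to=C, msg='final')): A:[start] B:[ok,data] C:[final]
After 14 (process(C)): A:[start] B:[ok,data] C:[]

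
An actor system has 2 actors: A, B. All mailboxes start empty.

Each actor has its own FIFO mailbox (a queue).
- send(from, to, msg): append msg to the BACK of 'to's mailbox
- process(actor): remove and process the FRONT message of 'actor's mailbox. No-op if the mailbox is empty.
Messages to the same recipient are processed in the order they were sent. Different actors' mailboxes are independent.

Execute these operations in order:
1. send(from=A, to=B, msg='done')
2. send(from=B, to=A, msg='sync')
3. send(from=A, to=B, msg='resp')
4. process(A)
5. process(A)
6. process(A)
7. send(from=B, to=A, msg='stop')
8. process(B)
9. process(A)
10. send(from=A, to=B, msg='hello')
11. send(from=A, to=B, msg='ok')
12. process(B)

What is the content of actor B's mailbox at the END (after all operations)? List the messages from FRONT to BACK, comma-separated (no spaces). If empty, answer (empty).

Answer: hello,ok

Derivation:
After 1 (send(from=A, to=B, msg='done')): A:[] B:[done]
After 2 (send(from=B, to=A, msg='sync')): A:[sync] B:[done]
After 3 (send(from=A, to=B, msg='resp')): A:[sync] B:[done,resp]
After 4 (process(A)): A:[] B:[done,resp]
After 5 (process(A)): A:[] B:[done,resp]
After 6 (process(A)): A:[] B:[done,resp]
After 7 (send(from=B, to=A, msg='stop')): A:[stop] B:[done,resp]
After 8 (process(B)): A:[stop] B:[resp]
After 9 (process(A)): A:[] B:[resp]
After 10 (send(from=A, to=B, msg='hello')): A:[] B:[resp,hello]
After 11 (send(from=A, to=B, msg='ok')): A:[] B:[resp,hello,ok]
After 12 (process(B)): A:[] B:[hello,ok]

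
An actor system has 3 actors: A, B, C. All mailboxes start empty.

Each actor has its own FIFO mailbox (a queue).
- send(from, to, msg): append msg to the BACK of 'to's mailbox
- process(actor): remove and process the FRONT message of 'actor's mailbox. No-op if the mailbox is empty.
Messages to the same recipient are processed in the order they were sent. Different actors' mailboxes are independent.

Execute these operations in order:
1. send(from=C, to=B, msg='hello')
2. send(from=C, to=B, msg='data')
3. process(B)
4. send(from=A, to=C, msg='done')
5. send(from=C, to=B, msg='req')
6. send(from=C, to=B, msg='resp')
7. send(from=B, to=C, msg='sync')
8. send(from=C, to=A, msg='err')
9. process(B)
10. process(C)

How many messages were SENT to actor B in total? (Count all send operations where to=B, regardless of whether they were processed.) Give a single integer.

Answer: 4

Derivation:
After 1 (send(from=C, to=B, msg='hello')): A:[] B:[hello] C:[]
After 2 (send(from=C, to=B, msg='data')): A:[] B:[hello,data] C:[]
After 3 (process(B)): A:[] B:[data] C:[]
After 4 (send(from=A, to=C, msg='done')): A:[] B:[data] C:[done]
After 5 (send(from=C, to=B, msg='req')): A:[] B:[data,req] C:[done]
After 6 (send(from=C, to=B, msg='resp')): A:[] B:[data,req,resp] C:[done]
After 7 (send(from=B, to=C, msg='sync')): A:[] B:[data,req,resp] C:[done,sync]
After 8 (send(from=C, to=A, msg='err')): A:[err] B:[data,req,resp] C:[done,sync]
After 9 (process(B)): A:[err] B:[req,resp] C:[done,sync]
After 10 (process(C)): A:[err] B:[req,resp] C:[sync]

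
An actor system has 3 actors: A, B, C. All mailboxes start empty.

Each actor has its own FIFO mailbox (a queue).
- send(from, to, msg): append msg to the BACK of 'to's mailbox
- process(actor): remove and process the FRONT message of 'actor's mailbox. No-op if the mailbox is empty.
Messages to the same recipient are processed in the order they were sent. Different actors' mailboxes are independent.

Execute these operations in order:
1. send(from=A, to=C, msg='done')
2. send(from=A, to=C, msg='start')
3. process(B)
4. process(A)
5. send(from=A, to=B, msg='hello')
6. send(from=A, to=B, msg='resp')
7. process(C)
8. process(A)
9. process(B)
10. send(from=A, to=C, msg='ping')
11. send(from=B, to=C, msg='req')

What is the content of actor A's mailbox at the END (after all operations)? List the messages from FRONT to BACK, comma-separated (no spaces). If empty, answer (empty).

After 1 (send(from=A, to=C, msg='done')): A:[] B:[] C:[done]
After 2 (send(from=A, to=C, msg='start')): A:[] B:[] C:[done,start]
After 3 (process(B)): A:[] B:[] C:[done,start]
After 4 (process(A)): A:[] B:[] C:[done,start]
After 5 (send(from=A, to=B, msg='hello')): A:[] B:[hello] C:[done,start]
After 6 (send(from=A, to=B, msg='resp')): A:[] B:[hello,resp] C:[done,start]
After 7 (process(C)): A:[] B:[hello,resp] C:[start]
After 8 (process(A)): A:[] B:[hello,resp] C:[start]
After 9 (process(B)): A:[] B:[resp] C:[start]
After 10 (send(from=A, to=C, msg='ping')): A:[] B:[resp] C:[start,ping]
After 11 (send(from=B, to=C, msg='req')): A:[] B:[resp] C:[start,ping,req]

Answer: (empty)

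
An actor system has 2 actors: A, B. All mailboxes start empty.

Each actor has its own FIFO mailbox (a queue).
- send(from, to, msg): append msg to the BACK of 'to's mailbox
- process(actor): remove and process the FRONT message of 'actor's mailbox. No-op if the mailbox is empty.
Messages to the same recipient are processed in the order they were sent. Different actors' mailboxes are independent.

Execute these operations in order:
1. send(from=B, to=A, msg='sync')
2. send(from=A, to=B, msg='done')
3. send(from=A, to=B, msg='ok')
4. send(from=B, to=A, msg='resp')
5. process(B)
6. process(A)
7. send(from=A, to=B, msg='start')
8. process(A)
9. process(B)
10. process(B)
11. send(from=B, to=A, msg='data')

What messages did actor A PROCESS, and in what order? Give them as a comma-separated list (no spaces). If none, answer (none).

After 1 (send(from=B, to=A, msg='sync')): A:[sync] B:[]
After 2 (send(from=A, to=B, msg='done')): A:[sync] B:[done]
After 3 (send(from=A, to=B, msg='ok')): A:[sync] B:[done,ok]
After 4 (send(from=B, to=A, msg='resp')): A:[sync,resp] B:[done,ok]
After 5 (process(B)): A:[sync,resp] B:[ok]
After 6 (process(A)): A:[resp] B:[ok]
After 7 (send(from=A, to=B, msg='start')): A:[resp] B:[ok,start]
After 8 (process(A)): A:[] B:[ok,start]
After 9 (process(B)): A:[] B:[start]
After 10 (process(B)): A:[] B:[]
After 11 (send(from=B, to=A, msg='data')): A:[data] B:[]

Answer: sync,resp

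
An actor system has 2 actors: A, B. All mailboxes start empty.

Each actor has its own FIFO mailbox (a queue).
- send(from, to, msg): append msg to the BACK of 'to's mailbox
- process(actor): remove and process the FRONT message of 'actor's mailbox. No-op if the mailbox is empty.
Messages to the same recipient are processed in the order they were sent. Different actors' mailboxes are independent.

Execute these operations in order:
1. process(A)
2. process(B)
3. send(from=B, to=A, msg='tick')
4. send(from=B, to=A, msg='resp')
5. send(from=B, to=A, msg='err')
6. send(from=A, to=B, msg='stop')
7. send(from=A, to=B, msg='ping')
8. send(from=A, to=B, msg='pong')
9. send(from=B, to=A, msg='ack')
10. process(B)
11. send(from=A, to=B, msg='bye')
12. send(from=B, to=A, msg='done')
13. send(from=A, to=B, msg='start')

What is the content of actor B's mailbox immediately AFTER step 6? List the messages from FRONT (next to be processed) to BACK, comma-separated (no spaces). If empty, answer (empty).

After 1 (process(A)): A:[] B:[]
After 2 (process(B)): A:[] B:[]
After 3 (send(from=B, to=A, msg='tick')): A:[tick] B:[]
After 4 (send(from=B, to=A, msg='resp')): A:[tick,resp] B:[]
After 5 (send(from=B, to=A, msg='err')): A:[tick,resp,err] B:[]
After 6 (send(from=A, to=B, msg='stop')): A:[tick,resp,err] B:[stop]

stop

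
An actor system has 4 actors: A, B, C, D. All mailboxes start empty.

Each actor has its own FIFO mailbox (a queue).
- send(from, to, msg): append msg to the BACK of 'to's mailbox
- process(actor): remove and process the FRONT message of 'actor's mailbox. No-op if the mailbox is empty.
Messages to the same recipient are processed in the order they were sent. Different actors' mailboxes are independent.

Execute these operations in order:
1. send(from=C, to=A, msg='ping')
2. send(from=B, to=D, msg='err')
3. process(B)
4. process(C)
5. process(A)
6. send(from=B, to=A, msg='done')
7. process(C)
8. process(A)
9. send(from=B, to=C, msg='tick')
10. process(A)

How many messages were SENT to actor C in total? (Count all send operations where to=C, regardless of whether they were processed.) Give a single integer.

Answer: 1

Derivation:
After 1 (send(from=C, to=A, msg='ping')): A:[ping] B:[] C:[] D:[]
After 2 (send(from=B, to=D, msg='err')): A:[ping] B:[] C:[] D:[err]
After 3 (process(B)): A:[ping] B:[] C:[] D:[err]
After 4 (process(C)): A:[ping] B:[] C:[] D:[err]
After 5 (process(A)): A:[] B:[] C:[] D:[err]
After 6 (send(from=B, to=A, msg='done')): A:[done] B:[] C:[] D:[err]
After 7 (process(C)): A:[done] B:[] C:[] D:[err]
After 8 (process(A)): A:[] B:[] C:[] D:[err]
After 9 (send(from=B, to=C, msg='tick')): A:[] B:[] C:[tick] D:[err]
After 10 (process(A)): A:[] B:[] C:[tick] D:[err]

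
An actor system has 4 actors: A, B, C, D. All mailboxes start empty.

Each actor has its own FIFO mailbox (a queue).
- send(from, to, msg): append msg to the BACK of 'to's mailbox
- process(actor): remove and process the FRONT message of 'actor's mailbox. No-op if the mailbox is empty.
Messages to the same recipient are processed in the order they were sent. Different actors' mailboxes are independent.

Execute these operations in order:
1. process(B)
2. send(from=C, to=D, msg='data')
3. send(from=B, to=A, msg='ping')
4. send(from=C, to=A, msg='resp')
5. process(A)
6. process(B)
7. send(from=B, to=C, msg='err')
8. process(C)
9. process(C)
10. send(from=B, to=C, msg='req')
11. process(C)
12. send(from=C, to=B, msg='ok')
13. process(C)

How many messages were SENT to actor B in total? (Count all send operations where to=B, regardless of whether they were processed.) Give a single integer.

After 1 (process(B)): A:[] B:[] C:[] D:[]
After 2 (send(from=C, to=D, msg='data')): A:[] B:[] C:[] D:[data]
After 3 (send(from=B, to=A, msg='ping')): A:[ping] B:[] C:[] D:[data]
After 4 (send(from=C, to=A, msg='resp')): A:[ping,resp] B:[] C:[] D:[data]
After 5 (process(A)): A:[resp] B:[] C:[] D:[data]
After 6 (process(B)): A:[resp] B:[] C:[] D:[data]
After 7 (send(from=B, to=C, msg='err')): A:[resp] B:[] C:[err] D:[data]
After 8 (process(C)): A:[resp] B:[] C:[] D:[data]
After 9 (process(C)): A:[resp] B:[] C:[] D:[data]
After 10 (send(from=B, to=C, msg='req')): A:[resp] B:[] C:[req] D:[data]
After 11 (process(C)): A:[resp] B:[] C:[] D:[data]
After 12 (send(from=C, to=B, msg='ok')): A:[resp] B:[ok] C:[] D:[data]
After 13 (process(C)): A:[resp] B:[ok] C:[] D:[data]

Answer: 1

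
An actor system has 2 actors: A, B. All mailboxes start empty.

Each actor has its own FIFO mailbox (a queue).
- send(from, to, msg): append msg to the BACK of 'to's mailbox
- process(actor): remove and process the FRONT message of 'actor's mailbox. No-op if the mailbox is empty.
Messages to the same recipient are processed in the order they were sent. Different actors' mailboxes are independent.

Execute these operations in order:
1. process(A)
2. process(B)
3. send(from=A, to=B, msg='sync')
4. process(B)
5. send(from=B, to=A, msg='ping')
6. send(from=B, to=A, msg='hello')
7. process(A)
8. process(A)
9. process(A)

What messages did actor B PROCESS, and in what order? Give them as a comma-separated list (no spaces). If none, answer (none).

After 1 (process(A)): A:[] B:[]
After 2 (process(B)): A:[] B:[]
After 3 (send(from=A, to=B, msg='sync')): A:[] B:[sync]
After 4 (process(B)): A:[] B:[]
After 5 (send(from=B, to=A, msg='ping')): A:[ping] B:[]
After 6 (send(from=B, to=A, msg='hello')): A:[ping,hello] B:[]
After 7 (process(A)): A:[hello] B:[]
After 8 (process(A)): A:[] B:[]
After 9 (process(A)): A:[] B:[]

Answer: sync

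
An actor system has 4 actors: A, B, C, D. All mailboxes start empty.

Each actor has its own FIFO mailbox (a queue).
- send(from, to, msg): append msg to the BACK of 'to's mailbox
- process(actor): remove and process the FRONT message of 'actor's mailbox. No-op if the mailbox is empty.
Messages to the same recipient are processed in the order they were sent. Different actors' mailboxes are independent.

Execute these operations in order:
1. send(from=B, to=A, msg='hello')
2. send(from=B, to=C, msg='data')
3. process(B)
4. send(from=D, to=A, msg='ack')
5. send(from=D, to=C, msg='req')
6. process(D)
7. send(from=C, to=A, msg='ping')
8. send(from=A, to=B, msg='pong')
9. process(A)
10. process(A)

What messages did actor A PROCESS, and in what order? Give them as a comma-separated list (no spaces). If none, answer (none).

After 1 (send(from=B, to=A, msg='hello')): A:[hello] B:[] C:[] D:[]
After 2 (send(from=B, to=C, msg='data')): A:[hello] B:[] C:[data] D:[]
After 3 (process(B)): A:[hello] B:[] C:[data] D:[]
After 4 (send(from=D, to=A, msg='ack')): A:[hello,ack] B:[] C:[data] D:[]
After 5 (send(from=D, to=C, msg='req')): A:[hello,ack] B:[] C:[data,req] D:[]
After 6 (process(D)): A:[hello,ack] B:[] C:[data,req] D:[]
After 7 (send(from=C, to=A, msg='ping')): A:[hello,ack,ping] B:[] C:[data,req] D:[]
After 8 (send(from=A, to=B, msg='pong')): A:[hello,ack,ping] B:[pong] C:[data,req] D:[]
After 9 (process(A)): A:[ack,ping] B:[pong] C:[data,req] D:[]
After 10 (process(A)): A:[ping] B:[pong] C:[data,req] D:[]

Answer: hello,ack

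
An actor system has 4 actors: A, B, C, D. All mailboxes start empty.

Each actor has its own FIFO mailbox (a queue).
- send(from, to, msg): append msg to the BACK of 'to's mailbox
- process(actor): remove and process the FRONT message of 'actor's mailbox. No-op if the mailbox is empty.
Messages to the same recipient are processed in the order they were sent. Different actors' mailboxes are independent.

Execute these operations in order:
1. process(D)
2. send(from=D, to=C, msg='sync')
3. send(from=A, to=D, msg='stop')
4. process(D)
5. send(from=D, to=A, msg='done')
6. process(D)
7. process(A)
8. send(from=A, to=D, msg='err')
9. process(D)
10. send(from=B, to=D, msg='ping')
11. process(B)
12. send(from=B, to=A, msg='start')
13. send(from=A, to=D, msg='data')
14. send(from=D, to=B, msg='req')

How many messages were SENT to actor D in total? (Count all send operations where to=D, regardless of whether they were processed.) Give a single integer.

After 1 (process(D)): A:[] B:[] C:[] D:[]
After 2 (send(from=D, to=C, msg='sync')): A:[] B:[] C:[sync] D:[]
After 3 (send(from=A, to=D, msg='stop')): A:[] B:[] C:[sync] D:[stop]
After 4 (process(D)): A:[] B:[] C:[sync] D:[]
After 5 (send(from=D, to=A, msg='done')): A:[done] B:[] C:[sync] D:[]
After 6 (process(D)): A:[done] B:[] C:[sync] D:[]
After 7 (process(A)): A:[] B:[] C:[sync] D:[]
After 8 (send(from=A, to=D, msg='err')): A:[] B:[] C:[sync] D:[err]
After 9 (process(D)): A:[] B:[] C:[sync] D:[]
After 10 (send(from=B, to=D, msg='ping')): A:[] B:[] C:[sync] D:[ping]
After 11 (process(B)): A:[] B:[] C:[sync] D:[ping]
After 12 (send(from=B, to=A, msg='start')): A:[start] B:[] C:[sync] D:[ping]
After 13 (send(from=A, to=D, msg='data')): A:[start] B:[] C:[sync] D:[ping,data]
After 14 (send(from=D, to=B, msg='req')): A:[start] B:[req] C:[sync] D:[ping,data]

Answer: 4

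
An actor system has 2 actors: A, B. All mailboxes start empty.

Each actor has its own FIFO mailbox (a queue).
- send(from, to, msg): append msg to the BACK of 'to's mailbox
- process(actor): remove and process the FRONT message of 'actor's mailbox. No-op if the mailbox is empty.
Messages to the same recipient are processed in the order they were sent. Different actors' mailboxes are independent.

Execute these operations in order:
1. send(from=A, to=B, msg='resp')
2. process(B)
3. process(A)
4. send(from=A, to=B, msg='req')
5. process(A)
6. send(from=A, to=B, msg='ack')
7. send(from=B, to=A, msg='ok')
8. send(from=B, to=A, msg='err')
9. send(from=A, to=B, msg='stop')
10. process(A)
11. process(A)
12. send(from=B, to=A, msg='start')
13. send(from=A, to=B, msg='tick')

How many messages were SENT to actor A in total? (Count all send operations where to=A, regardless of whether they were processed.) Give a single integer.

Answer: 3

Derivation:
After 1 (send(from=A, to=B, msg='resp')): A:[] B:[resp]
After 2 (process(B)): A:[] B:[]
After 3 (process(A)): A:[] B:[]
After 4 (send(from=A, to=B, msg='req')): A:[] B:[req]
After 5 (process(A)): A:[] B:[req]
After 6 (send(from=A, to=B, msg='ack')): A:[] B:[req,ack]
After 7 (send(from=B, to=A, msg='ok')): A:[ok] B:[req,ack]
After 8 (send(from=B, to=A, msg='err')): A:[ok,err] B:[req,ack]
After 9 (send(from=A, to=B, msg='stop')): A:[ok,err] B:[req,ack,stop]
After 10 (process(A)): A:[err] B:[req,ack,stop]
After 11 (process(A)): A:[] B:[req,ack,stop]
After 12 (send(from=B, to=A, msg='start')): A:[start] B:[req,ack,stop]
After 13 (send(from=A, to=B, msg='tick')): A:[start] B:[req,ack,stop,tick]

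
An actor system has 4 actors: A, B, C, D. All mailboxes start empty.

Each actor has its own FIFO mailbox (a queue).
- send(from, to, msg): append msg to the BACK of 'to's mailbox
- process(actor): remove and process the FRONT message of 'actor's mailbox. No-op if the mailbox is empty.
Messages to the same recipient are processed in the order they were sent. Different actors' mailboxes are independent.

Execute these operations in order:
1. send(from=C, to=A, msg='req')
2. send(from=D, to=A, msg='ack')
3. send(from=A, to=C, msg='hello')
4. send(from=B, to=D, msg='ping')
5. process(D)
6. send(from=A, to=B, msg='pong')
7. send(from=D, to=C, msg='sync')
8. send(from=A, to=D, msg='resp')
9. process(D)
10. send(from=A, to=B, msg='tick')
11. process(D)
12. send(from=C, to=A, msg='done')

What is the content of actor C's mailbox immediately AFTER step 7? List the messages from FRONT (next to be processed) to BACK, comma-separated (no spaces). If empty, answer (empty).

After 1 (send(from=C, to=A, msg='req')): A:[req] B:[] C:[] D:[]
After 2 (send(from=D, to=A, msg='ack')): A:[req,ack] B:[] C:[] D:[]
After 3 (send(from=A, to=C, msg='hello')): A:[req,ack] B:[] C:[hello] D:[]
After 4 (send(from=B, to=D, msg='ping')): A:[req,ack] B:[] C:[hello] D:[ping]
After 5 (process(D)): A:[req,ack] B:[] C:[hello] D:[]
After 6 (send(from=A, to=B, msg='pong')): A:[req,ack] B:[pong] C:[hello] D:[]
After 7 (send(from=D, to=C, msg='sync')): A:[req,ack] B:[pong] C:[hello,sync] D:[]

hello,sync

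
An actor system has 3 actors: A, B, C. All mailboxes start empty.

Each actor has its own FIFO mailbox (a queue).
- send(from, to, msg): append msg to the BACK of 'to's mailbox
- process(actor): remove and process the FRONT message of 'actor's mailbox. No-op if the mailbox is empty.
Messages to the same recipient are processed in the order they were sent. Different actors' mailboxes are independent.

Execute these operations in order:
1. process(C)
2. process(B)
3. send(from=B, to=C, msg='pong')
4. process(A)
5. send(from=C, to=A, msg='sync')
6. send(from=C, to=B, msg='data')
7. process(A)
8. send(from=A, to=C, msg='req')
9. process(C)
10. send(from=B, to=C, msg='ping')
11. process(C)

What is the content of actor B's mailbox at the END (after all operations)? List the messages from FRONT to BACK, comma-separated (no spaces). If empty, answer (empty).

Answer: data

Derivation:
After 1 (process(C)): A:[] B:[] C:[]
After 2 (process(B)): A:[] B:[] C:[]
After 3 (send(from=B, to=C, msg='pong')): A:[] B:[] C:[pong]
After 4 (process(A)): A:[] B:[] C:[pong]
After 5 (send(from=C, to=A, msg='sync')): A:[sync] B:[] C:[pong]
After 6 (send(from=C, to=B, msg='data')): A:[sync] B:[data] C:[pong]
After 7 (process(A)): A:[] B:[data] C:[pong]
After 8 (send(from=A, to=C, msg='req')): A:[] B:[data] C:[pong,req]
After 9 (process(C)): A:[] B:[data] C:[req]
After 10 (send(from=B, to=C, msg='ping')): A:[] B:[data] C:[req,ping]
After 11 (process(C)): A:[] B:[data] C:[ping]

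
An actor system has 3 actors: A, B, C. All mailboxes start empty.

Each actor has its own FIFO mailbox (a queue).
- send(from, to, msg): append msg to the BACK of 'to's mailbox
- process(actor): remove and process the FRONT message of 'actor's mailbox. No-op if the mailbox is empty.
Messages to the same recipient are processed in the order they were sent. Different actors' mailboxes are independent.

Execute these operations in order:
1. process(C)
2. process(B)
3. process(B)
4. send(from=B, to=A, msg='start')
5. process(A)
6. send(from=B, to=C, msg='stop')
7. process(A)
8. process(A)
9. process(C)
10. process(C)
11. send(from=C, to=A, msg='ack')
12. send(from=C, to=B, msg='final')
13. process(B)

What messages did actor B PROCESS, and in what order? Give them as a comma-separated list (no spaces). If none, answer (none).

Answer: final

Derivation:
After 1 (process(C)): A:[] B:[] C:[]
After 2 (process(B)): A:[] B:[] C:[]
After 3 (process(B)): A:[] B:[] C:[]
After 4 (send(from=B, to=A, msg='start')): A:[start] B:[] C:[]
After 5 (process(A)): A:[] B:[] C:[]
After 6 (send(from=B, to=C, msg='stop')): A:[] B:[] C:[stop]
After 7 (process(A)): A:[] B:[] C:[stop]
After 8 (process(A)): A:[] B:[] C:[stop]
After 9 (process(C)): A:[] B:[] C:[]
After 10 (process(C)): A:[] B:[] C:[]
After 11 (send(from=C, to=A, msg='ack')): A:[ack] B:[] C:[]
After 12 (send(from=C, to=B, msg='final')): A:[ack] B:[final] C:[]
After 13 (process(B)): A:[ack] B:[] C:[]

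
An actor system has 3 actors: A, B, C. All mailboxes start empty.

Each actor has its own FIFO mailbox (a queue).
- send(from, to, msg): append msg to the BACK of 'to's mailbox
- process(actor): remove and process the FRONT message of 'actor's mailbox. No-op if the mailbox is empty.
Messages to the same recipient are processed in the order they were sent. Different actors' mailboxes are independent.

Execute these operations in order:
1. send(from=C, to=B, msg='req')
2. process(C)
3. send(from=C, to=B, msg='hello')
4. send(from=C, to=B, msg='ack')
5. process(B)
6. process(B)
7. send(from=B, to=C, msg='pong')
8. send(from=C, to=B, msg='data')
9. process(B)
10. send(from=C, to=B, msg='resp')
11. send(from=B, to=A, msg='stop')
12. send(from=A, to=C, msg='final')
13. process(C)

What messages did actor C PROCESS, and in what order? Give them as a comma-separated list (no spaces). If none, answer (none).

Answer: pong

Derivation:
After 1 (send(from=C, to=B, msg='req')): A:[] B:[req] C:[]
After 2 (process(C)): A:[] B:[req] C:[]
After 3 (send(from=C, to=B, msg='hello')): A:[] B:[req,hello] C:[]
After 4 (send(from=C, to=B, msg='ack')): A:[] B:[req,hello,ack] C:[]
After 5 (process(B)): A:[] B:[hello,ack] C:[]
After 6 (process(B)): A:[] B:[ack] C:[]
After 7 (send(from=B, to=C, msg='pong')): A:[] B:[ack] C:[pong]
After 8 (send(from=C, to=B, msg='data')): A:[] B:[ack,data] C:[pong]
After 9 (process(B)): A:[] B:[data] C:[pong]
After 10 (send(from=C, to=B, msg='resp')): A:[] B:[data,resp] C:[pong]
After 11 (send(from=B, to=A, msg='stop')): A:[stop] B:[data,resp] C:[pong]
After 12 (send(from=A, to=C, msg='final')): A:[stop] B:[data,resp] C:[pong,final]
After 13 (process(C)): A:[stop] B:[data,resp] C:[final]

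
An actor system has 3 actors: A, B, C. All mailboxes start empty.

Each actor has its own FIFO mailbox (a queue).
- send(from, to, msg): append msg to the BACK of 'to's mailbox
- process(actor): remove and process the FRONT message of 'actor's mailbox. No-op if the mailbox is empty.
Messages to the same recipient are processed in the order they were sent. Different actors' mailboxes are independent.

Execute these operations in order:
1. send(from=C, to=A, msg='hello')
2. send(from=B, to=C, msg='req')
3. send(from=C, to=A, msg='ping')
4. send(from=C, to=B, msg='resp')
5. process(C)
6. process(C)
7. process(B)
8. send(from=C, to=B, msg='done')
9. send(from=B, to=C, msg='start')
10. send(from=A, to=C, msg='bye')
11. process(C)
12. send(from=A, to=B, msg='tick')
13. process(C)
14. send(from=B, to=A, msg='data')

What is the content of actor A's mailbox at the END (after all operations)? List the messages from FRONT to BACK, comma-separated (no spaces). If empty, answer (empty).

Answer: hello,ping,data

Derivation:
After 1 (send(from=C, to=A, msg='hello')): A:[hello] B:[] C:[]
After 2 (send(from=B, to=C, msg='req')): A:[hello] B:[] C:[req]
After 3 (send(from=C, to=A, msg='ping')): A:[hello,ping] B:[] C:[req]
After 4 (send(from=C, to=B, msg='resp')): A:[hello,ping] B:[resp] C:[req]
After 5 (process(C)): A:[hello,ping] B:[resp] C:[]
After 6 (process(C)): A:[hello,ping] B:[resp] C:[]
After 7 (process(B)): A:[hello,ping] B:[] C:[]
After 8 (send(from=C, to=B, msg='done')): A:[hello,ping] B:[done] C:[]
After 9 (send(from=B, to=C, msg='start')): A:[hello,ping] B:[done] C:[start]
After 10 (send(from=A, to=C, msg='bye')): A:[hello,ping] B:[done] C:[start,bye]
After 11 (process(C)): A:[hello,ping] B:[done] C:[bye]
After 12 (send(from=A, to=B, msg='tick')): A:[hello,ping] B:[done,tick] C:[bye]
After 13 (process(C)): A:[hello,ping] B:[done,tick] C:[]
After 14 (send(from=B, to=A, msg='data')): A:[hello,ping,data] B:[done,tick] C:[]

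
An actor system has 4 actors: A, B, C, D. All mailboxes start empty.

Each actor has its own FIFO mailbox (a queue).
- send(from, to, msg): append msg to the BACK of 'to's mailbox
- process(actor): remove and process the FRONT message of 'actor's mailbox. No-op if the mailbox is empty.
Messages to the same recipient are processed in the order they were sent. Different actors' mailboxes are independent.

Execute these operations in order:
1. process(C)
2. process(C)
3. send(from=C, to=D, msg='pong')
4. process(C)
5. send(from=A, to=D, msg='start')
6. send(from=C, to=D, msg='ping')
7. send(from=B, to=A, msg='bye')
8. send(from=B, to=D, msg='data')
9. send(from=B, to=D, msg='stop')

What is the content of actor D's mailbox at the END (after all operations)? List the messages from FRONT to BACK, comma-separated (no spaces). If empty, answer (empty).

After 1 (process(C)): A:[] B:[] C:[] D:[]
After 2 (process(C)): A:[] B:[] C:[] D:[]
After 3 (send(from=C, to=D, msg='pong')): A:[] B:[] C:[] D:[pong]
After 4 (process(C)): A:[] B:[] C:[] D:[pong]
After 5 (send(from=A, to=D, msg='start')): A:[] B:[] C:[] D:[pong,start]
After 6 (send(from=C, to=D, msg='ping')): A:[] B:[] C:[] D:[pong,start,ping]
After 7 (send(from=B, to=A, msg='bye')): A:[bye] B:[] C:[] D:[pong,start,ping]
After 8 (send(from=B, to=D, msg='data')): A:[bye] B:[] C:[] D:[pong,start,ping,data]
After 9 (send(from=B, to=D, msg='stop')): A:[bye] B:[] C:[] D:[pong,start,ping,data,stop]

Answer: pong,start,ping,data,stop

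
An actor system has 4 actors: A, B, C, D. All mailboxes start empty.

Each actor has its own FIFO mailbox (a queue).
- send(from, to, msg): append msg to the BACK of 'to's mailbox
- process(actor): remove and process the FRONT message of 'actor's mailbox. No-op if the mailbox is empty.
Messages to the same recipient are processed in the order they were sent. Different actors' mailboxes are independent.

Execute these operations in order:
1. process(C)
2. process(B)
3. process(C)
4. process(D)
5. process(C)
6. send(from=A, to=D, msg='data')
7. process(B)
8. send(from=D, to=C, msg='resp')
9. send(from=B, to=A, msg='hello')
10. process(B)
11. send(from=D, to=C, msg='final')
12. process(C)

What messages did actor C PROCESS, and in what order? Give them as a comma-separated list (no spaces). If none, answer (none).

Answer: resp

Derivation:
After 1 (process(C)): A:[] B:[] C:[] D:[]
After 2 (process(B)): A:[] B:[] C:[] D:[]
After 3 (process(C)): A:[] B:[] C:[] D:[]
After 4 (process(D)): A:[] B:[] C:[] D:[]
After 5 (process(C)): A:[] B:[] C:[] D:[]
After 6 (send(from=A, to=D, msg='data')): A:[] B:[] C:[] D:[data]
After 7 (process(B)): A:[] B:[] C:[] D:[data]
After 8 (send(from=D, to=C, msg='resp')): A:[] B:[] C:[resp] D:[data]
After 9 (send(from=B, to=A, msg='hello')): A:[hello] B:[] C:[resp] D:[data]
After 10 (process(B)): A:[hello] B:[] C:[resp] D:[data]
After 11 (send(from=D, to=C, msg='final')): A:[hello] B:[] C:[resp,final] D:[data]
After 12 (process(C)): A:[hello] B:[] C:[final] D:[data]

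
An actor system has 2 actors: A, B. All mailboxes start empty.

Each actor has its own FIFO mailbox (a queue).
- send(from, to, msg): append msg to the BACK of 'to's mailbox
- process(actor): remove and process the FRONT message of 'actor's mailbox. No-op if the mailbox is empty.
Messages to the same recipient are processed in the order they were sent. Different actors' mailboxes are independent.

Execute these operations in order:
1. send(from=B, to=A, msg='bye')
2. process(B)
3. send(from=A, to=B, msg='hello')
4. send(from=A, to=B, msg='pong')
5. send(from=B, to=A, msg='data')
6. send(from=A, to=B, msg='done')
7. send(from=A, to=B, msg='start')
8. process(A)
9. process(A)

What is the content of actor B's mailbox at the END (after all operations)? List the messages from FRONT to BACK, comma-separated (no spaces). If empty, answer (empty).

Answer: hello,pong,done,start

Derivation:
After 1 (send(from=B, to=A, msg='bye')): A:[bye] B:[]
After 2 (process(B)): A:[bye] B:[]
After 3 (send(from=A, to=B, msg='hello')): A:[bye] B:[hello]
After 4 (send(from=A, to=B, msg='pong')): A:[bye] B:[hello,pong]
After 5 (send(from=B, to=A, msg='data')): A:[bye,data] B:[hello,pong]
After 6 (send(from=A, to=B, msg='done')): A:[bye,data] B:[hello,pong,done]
After 7 (send(from=A, to=B, msg='start')): A:[bye,data] B:[hello,pong,done,start]
After 8 (process(A)): A:[data] B:[hello,pong,done,start]
After 9 (process(A)): A:[] B:[hello,pong,done,start]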